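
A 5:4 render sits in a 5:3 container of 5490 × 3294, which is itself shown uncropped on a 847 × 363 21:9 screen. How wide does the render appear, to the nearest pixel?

First fit — 5:4 into 5490×3294 spans the height: 4117.50 × 3294.00.
The 5:3 canvas is height-limited in 847×363, giving 605.00 × 363.00; scale factor 0.1102.
The render scales with it: width 4117.50 × 0.1102 ≈ 453.75.

454 px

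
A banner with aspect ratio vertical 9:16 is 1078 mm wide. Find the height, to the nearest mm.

1916 mm

At vertical 9:16, 1078 / 9 × 16 ≈ 1916.44.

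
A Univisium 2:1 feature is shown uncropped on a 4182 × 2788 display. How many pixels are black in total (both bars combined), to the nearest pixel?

Since 2.000 > 1.500, the feature is width-limited.
That makes the image 2091.0000 px tall (4182 × 1/2).
2788 − 2091.0000 = 697.0000 px of bars.
Across the 4182-px span: 697.0000 × 4182 ≈ 2914854 px.

2914854 pixels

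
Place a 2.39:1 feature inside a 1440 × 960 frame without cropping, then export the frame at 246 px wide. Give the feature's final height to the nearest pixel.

Fitted into 1440×960, the feature spans the width; its height is 1440 / 2.390 ≈ 602.51 px.
Resizing to 246 px wide multiplies everything by 0.1708: 602.51 → 102.93 px.

103 px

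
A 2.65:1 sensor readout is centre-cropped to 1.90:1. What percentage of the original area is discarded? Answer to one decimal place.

28.3%

The height stays; only width is cut (since 1.90:1 is narrower than 2.65:1).
Area ratio = (1.900)/(2.650) = 71.70%; the remaining 28.30% is cropped out.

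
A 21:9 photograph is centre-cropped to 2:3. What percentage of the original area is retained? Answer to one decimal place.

28.6%

Going from 21:9 to 2:3 means cutting width while keeping height.
Fraction kept = (0.667)/(2.333) ≈ 28.57%.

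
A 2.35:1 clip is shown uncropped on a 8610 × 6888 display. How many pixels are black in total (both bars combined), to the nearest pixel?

27760106 pixels

2.35:1 (2.350) > 5:4 (1.250), so the clip fills the width.
Content height = 8610 / 2.350 ≈ 3663.8298 px.
6888 − 3663.8298 = 3224.1702 px of bars.
That's 3224.1702 × 8610 ≈ 27760106 black pixels.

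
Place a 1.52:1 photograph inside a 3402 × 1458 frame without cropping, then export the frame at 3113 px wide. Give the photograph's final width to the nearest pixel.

At 3402×1458 the photograph is height-limited, so width = 1458 × 1.520 ≈ 2216.16 px.
The frame scales by 3113/3402 = 0.9150; 2216.16 × 0.9150 ≈ 2027.90 px.

2028 px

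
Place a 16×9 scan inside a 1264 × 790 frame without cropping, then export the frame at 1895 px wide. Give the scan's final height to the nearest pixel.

In the 1264×790 frame the scan fills the width: height = 1264 × 9/16 ≈ 711.00 px.
Scaling 1264 → 1895 is ×1.4992, so the height becomes 711.00 × 1.4992 ≈ 1065.94 px.

1066 px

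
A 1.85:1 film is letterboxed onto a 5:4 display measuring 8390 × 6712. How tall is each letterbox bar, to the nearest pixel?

Since 1.850 > 1.250, the film is width-limited.
That makes the image 4535.14 px tall (8390 / 1.850).
6712 − 4535.14 = 2176.86 px of bars (1088.43 each).

1088 px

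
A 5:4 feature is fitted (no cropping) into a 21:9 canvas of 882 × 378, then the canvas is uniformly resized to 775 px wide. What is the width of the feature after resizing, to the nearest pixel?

415 px

Fitted into 882×378, the feature spans the height; its width is 378 × 5/4 ≈ 472.50 px.
Scaling 882 → 775 is ×0.8787, so the width becomes 472.50 × 0.8787 ≈ 415.18 px.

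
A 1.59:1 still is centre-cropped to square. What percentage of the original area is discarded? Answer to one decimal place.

37.1%

Going from 1.59:1 to square means cutting width while keeping height.
Fraction kept = (1.000)/(1.590) ≈ 62.89%, so 37.11% is lost.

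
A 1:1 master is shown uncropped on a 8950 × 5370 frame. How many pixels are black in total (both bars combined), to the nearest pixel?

Since 1.000 < 1.667, the master is height-limited.
The master is 5370 × 1/1 ≈ 5370.0000 px wide.
8950 − 5370.0000 = 3580.0000 px of bars.
Bar area = 3580.0000 × 5370 ≈ 19224600 px.

19224600 pixels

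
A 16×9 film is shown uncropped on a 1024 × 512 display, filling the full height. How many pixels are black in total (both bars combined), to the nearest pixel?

58254 pixels

Content width = 512 × 16/9 ≈ 910.2222 px.
1024 − 910.2222 = 113.7778 px of bars.
Across the 512-px span: 113.7778 × 512 ≈ 58254 px.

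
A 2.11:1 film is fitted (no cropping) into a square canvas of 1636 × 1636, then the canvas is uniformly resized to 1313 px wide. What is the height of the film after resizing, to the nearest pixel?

At 1636×1636 the film is width-limited, so height = 1636 / 2.110 ≈ 775.36 px.
Resizing to 1313 px wide multiplies everything by 0.8026: 775.36 → 622.27 px.

622 px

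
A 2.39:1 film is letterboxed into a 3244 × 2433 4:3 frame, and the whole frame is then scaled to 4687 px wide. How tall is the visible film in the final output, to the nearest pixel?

1961 px

In the 3244×2433 frame the film fills the width: height = 3244 / 2.390 ≈ 1357.32 px.
The frame scales by 4687/3244 = 1.4448; 1357.32 × 1.4448 ≈ 1961.09 px.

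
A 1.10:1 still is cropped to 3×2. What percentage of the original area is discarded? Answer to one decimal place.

26.7%

The width stays; only height is cut (since 3×2 is wider than 1.10:1).
Fraction kept = (1.100)/(1.500) ≈ 73.33%, so 26.67% is lost.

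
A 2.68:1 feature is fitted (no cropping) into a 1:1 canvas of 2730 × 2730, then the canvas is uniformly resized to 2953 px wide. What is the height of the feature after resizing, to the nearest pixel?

At 2730×2730 the feature is width-limited, so height = 2730 / 2.680 ≈ 1018.66 px.
Scaling 2730 → 2953 is ×1.0817, so the height becomes 1018.66 × 1.0817 ≈ 1101.87 px.

1102 px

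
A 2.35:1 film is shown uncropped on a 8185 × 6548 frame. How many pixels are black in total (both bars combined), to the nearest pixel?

Since 2.350 > 1.250, the film is width-limited.
Content height = 8185 / 2.350 ≈ 3482.9787 px.
Leftover height: 6548 − 3482.9787 = 3065.0213 px.
Across the 8185-px span: 3065.0213 × 8185 ≈ 25087199 px.

25087199 pixels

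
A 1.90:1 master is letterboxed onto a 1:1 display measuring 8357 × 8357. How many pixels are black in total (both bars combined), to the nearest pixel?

Since 1.900 > 1.000, the master is width-limited.
That makes the image 4398.4211 px tall (8357 / 1.900).
Leftover height: 8357 − 4398.4211 = 3958.5789 px.
Bar area = 3958.5789 × 8357 ≈ 33081844 px.

33081844 pixels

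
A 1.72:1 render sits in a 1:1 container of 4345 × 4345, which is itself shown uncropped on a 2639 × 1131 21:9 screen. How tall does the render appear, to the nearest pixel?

658 px

First fit — 1.72:1 into 4345×4345 spans the width: 4345.00 × 2526.16.
1:1 in 2639×1131: fills the height, so the intermediate becomes 1131.00 × 1131.00 — a scale of ×0.2603.
Applying the same ×0.2603: 2526.16 → 657.56.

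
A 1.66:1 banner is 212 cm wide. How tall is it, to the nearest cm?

At 1.66:1, 212 / 1.660 ≈ 127.71.

128 cm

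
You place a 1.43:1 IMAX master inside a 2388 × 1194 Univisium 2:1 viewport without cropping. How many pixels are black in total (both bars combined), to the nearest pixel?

Since 1.430 < 2.000, the master is height-limited.
That makes the image 1707.4200 px wide (1194 × 1.430).
Black = 2388 − 1707.4200 = 680.5800 px.
Bar area = 680.5800 × 1194 ≈ 812613 px.

812613 pixels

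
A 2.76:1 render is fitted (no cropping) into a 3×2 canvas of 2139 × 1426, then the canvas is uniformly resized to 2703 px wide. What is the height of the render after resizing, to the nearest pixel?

At 2139×1426 the render is width-limited, so height = 2139 / 2.760 ≈ 775.00 px.
Resizing to 2703 px wide multiplies everything by 1.2637: 775.00 → 979.35 px.

979 px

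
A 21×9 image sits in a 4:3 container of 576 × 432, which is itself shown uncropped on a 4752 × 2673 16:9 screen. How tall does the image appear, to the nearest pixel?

1527 px

21×9 in 576×432: fills the width, so the image is 576.00 × 246.86.
The 4:3 canvas is height-limited in 4752×2673, giving 3564.00 × 2673.00; scale factor 6.1875.
So the image's height is 246.86 × 6.1875 ≈ 1527.43.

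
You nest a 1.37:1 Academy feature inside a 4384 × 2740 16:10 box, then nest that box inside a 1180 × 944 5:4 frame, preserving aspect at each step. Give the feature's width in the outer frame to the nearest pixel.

1010 px

1.37:1 Academy in 4384×2740: fills the height, so the feature is 3753.80 × 2740.00.
Second fit — the 16:10 canvas into 1180×944 spans the width: 1180.00 × 737.50 (×0.2692 from 4384×2740).
The feature scales with it: width 3753.80 × 0.2692 ≈ 1010.38.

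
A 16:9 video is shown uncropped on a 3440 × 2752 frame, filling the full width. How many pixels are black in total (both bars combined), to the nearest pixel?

Content height = 3440 × 9/16 ≈ 1935.0000 px.
Black = 2752 − 1935.0000 = 817.0000 px.
That's 817.0000 × 3440 ≈ 2810480 black pixels.

2810480 pixels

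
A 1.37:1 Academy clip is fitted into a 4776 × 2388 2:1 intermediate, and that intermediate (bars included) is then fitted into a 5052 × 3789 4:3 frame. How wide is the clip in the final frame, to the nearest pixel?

3461 px

First fit — 1.37:1 Academy into 4776×2388 spans the height: 3271.56 × 2388.00.
The 2:1 canvas is width-limited in 5052×3789, giving 5052.00 × 2526.00; scale factor 1.0578.
So the clip's width is 3271.56 × 1.0578 ≈ 3460.62.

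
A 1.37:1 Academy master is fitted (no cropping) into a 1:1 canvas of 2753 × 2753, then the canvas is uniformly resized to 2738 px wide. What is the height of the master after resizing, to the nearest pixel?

1999 px

At 2753×2753 the master is width-limited, so height = 2753 / 1.370 ≈ 2009.49 px.
The frame scales by 2738/2753 = 0.9946; 2009.49 × 0.9946 ≈ 1998.54 px.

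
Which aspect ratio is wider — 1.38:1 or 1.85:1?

1.38 and 1.85; 1.85 > 1.38.

1.85:1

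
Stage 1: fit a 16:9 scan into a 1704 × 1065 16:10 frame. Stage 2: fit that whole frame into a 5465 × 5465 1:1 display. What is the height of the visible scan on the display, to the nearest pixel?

3074 px

16:9 in 1704×1065: fills the width, so the scan is 1704.00 × 958.50.
Second fit — the 16:10 canvas into 5465×5465 spans the width: 5465.00 × 3415.62 (×3.2072 from 1704×1065).
Applying the same ×3.2072: 958.50 → 3074.06.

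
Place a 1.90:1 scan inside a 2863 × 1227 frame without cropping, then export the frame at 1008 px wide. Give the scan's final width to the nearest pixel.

821 px

In the 2863×1227 frame the scan fills the height: width = 1227 × 1.900 ≈ 2331.30 px.
The frame scales by 1008/2863 = 0.3521; 2331.30 × 0.3521 ≈ 820.80 px.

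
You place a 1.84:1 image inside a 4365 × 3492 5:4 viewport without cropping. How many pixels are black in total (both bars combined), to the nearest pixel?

4887566 pixels

1.84:1 is wider than 5:4, so it spans the full width.
The image is 4365 / 1.840 ≈ 2372.2826 px tall.
Black = 3492 − 2372.2826 = 1119.7174 px.
Across the 4365-px span: 1119.7174 × 4365 ≈ 4887566 px.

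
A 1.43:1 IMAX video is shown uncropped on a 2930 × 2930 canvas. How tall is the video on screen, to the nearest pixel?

1.43:1 IMAX is wider than square, so it spans the full width.
Content height = 2930 / 1.430 ≈ 2048.95 px.

2049 px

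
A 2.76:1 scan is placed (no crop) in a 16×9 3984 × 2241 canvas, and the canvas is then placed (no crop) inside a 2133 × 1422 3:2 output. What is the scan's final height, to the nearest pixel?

773 px

Inside the 3984×2241 canvas the scan is width-limited at 3984.00 × 1443.48.
The 16×9 canvas is width-limited in 2133×1422, giving 2133.00 × 1199.81; scale factor 0.5354.
Applying the same ×0.5354: 1443.48 → 772.83.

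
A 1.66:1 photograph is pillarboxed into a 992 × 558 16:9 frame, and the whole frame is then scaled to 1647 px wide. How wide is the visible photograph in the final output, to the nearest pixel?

1538 px

In the 992×558 frame the photograph fills the height: width = 558 × 1.660 ≈ 926.28 px.
The frame scales by 1647/992 = 1.6603; 926.28 × 1.6603 ≈ 1537.89 px.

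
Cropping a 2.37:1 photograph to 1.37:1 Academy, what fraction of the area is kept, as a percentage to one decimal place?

57.8%

Going from 2.37:1 to 1.37:1 Academy means cutting width while keeping height.
Fraction kept = (1.370)/(2.370) ≈ 57.81%.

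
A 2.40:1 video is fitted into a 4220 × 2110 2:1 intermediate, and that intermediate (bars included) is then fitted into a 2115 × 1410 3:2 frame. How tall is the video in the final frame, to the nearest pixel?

First fit — 2.40:1 into 4220×2110 spans the width: 4220.00 × 1758.33.
The 2:1 canvas is width-limited in 2115×1410, giving 2115.00 × 1057.50; scale factor 0.5012.
So the video's height is 1758.33 × 0.5012 ≈ 881.25.

881 px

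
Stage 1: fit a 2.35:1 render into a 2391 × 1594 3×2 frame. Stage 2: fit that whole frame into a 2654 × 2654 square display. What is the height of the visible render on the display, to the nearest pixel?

Inside the 2391×1594 canvas the render is width-limited at 2391.00 × 1017.45.
Second fit — the 3×2 canvas into 2654×2654 spans the width: 2654.00 × 1769.33 (×1.1100 from 2391×1594).
The render scales with it: height 1017.45 × 1.1100 ≈ 1129.36.

1129 px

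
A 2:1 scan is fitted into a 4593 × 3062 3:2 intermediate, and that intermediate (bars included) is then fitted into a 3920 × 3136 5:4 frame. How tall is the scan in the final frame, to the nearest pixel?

1960 px

First fit — 2:1 into 4593×3062 spans the width: 4593.00 × 2296.50.
Second fit — the 3:2 canvas into 3920×3136 spans the width: 3920.00 × 2613.33 (×0.8535 from 4593×3062).
The scan scales with it: height 2296.50 × 0.8535 ≈ 1960.00.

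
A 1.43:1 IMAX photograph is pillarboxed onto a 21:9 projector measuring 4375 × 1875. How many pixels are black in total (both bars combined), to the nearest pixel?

1.43:1 IMAX (1.430) < 21:9 (2.333), so the photograph fills the height.
The photograph is 1875 × 1.430 ≈ 2681.2500 px wide.
Black = 4375 − 2681.2500 = 1693.7500 px.
Across the 1875-px span: 1693.7500 × 1875 ≈ 3175781 px.

3175781 pixels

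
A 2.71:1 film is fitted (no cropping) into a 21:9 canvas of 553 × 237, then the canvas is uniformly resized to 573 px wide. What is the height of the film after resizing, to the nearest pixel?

In the 553×237 frame the film fills the width: height = 553 / 2.710 ≈ 204.06 px.
The frame scales by 573/553 = 1.0362; 204.06 × 1.0362 ≈ 211.44 px.

211 px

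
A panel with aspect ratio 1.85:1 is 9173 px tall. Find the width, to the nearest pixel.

16970 px

9173 × 1.850 = 16970.05.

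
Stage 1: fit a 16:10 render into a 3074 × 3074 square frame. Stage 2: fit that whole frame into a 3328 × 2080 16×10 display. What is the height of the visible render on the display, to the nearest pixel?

First fit — 16:10 into 3074×3074 spans the width: 3074.00 × 1921.25.
Second fit — the square canvas into 3328×2080 spans the height: 2080.00 × 2080.00 (×0.6766 from 3074×3074).
Applying the same ×0.6766: 1921.25 → 1300.00.

1300 px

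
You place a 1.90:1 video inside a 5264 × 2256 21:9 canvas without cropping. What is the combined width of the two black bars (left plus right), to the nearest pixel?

1.90:1 (1.900) < 21:9 (2.333), so the video fills the height.
That makes the image 4286.40 px wide (2256 × 1.900).
5264 − 4286.40 = 977.60 px of bars.

978 px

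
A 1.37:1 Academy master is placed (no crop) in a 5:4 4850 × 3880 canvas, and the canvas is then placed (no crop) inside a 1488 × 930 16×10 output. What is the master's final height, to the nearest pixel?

849 px

First fit — 1.37:1 Academy into 4850×3880 spans the width: 4850.00 × 3540.15.
Second fit — the 5:4 canvas into 1488×930 spans the height: 1162.50 × 930.00 (×0.2397 from 4850×3880).
Applying the same ×0.2397: 3540.15 → 848.54.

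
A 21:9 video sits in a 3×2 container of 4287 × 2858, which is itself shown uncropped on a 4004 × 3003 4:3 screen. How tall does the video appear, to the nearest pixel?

21:9 in 4287×2858: fills the width, so the video is 4287.00 × 1837.29.
The 3×2 canvas is width-limited in 4004×3003, giving 4004.00 × 2669.33; scale factor 0.9340.
So the video's height is 1837.29 × 0.9340 ≈ 1716.00.

1716 px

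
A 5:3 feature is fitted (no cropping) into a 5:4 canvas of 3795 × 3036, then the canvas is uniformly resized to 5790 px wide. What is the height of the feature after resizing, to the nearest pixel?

3474 px

At 3795×3036 the feature is width-limited, so height = 3795 × 3/5 ≈ 2277.00 px.
The frame scales by 5790/3795 = 1.5257; 2277.00 × 1.5257 ≈ 3474.00 px.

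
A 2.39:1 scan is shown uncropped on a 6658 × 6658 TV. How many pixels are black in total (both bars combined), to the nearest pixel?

Since 2.390 > 1.000, the scan is width-limited.
The scan is 6658 / 2.390 ≈ 2785.7741 px tall.
Leftover height: 6658 − 2785.7741 = 3872.2259 px.
That's 3872.2259 × 6658 ≈ 25781280 black pixels.

25781280 pixels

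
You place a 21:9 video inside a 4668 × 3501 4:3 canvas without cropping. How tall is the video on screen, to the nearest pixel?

21:9 (2.333) > 4:3 (1.333), so the video fills the width.
The video is 4668 × 9/21 ≈ 2000.57 px tall.

2001 px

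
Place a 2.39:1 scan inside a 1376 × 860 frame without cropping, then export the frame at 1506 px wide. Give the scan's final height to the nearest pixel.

In the 1376×860 frame the scan fills the width: height = 1376 / 2.390 ≈ 575.73 px.
Scaling 1376 → 1506 is ×1.0945, so the height becomes 575.73 × 1.0945 ≈ 630.13 px.

630 px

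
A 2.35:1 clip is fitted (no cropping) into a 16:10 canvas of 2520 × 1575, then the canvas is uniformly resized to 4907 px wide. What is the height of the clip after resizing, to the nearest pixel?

2088 px

Fitted into 2520×1575, the clip spans the width; its height is 2520 / 2.350 ≈ 1072.34 px.
The frame scales by 4907/2520 = 1.9472; 1072.34 × 1.9472 ≈ 2088.09 px.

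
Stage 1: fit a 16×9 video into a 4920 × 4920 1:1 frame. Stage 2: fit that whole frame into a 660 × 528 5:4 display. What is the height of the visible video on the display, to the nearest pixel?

16×9 in 4920×4920: fills the width, so the video is 4920.00 × 2767.50.
1:1 in 660×528: fills the height, so the intermediate becomes 528.00 × 528.00 — a scale of ×0.1073.
The video scales with it: height 2767.50 × 0.1073 ≈ 297.00.

297 px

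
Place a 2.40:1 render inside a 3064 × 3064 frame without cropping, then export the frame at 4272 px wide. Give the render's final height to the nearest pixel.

Fitted into 3064×3064, the render spans the width; its height is 3064 / 2.400 ≈ 1276.67 px.
Scaling 3064 → 4272 is ×1.3943, so the height becomes 1276.67 × 1.3943 ≈ 1780.00 px.

1780 px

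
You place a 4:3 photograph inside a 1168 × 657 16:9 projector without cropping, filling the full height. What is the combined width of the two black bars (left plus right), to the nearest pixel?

292 px

The photograph is 657 × 4/3 ≈ 876.00 px wide.
1168 − 876.00 = 292.00 px of bars.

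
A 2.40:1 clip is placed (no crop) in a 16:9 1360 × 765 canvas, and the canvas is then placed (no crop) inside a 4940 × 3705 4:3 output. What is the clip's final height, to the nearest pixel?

Inside the 1360×765 canvas the clip is width-limited at 1360.00 × 566.67.
Second fit — the 16:9 canvas into 4940×3705 spans the width: 4940.00 × 2778.75 (×3.6324 from 1360×765).
Applying the same ×3.6324: 566.67 → 2058.33.

2058 px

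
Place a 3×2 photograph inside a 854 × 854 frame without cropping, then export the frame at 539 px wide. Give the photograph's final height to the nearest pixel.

Fitted into 854×854, the photograph spans the width; its height is 854 × 2/3 ≈ 569.33 px.
Scaling 854 → 539 is ×0.6311, so the height becomes 569.33 × 0.6311 ≈ 359.33 px.

359 px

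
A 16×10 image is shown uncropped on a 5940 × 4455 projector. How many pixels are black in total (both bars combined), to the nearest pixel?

4410450 pixels

Since 1.600 > 1.333, the image is width-limited.
That makes the image 3712.5000 px tall (5940 × 10/16).
Leftover height: 4455 − 3712.5000 = 742.5000 px.
Across the 5940-px span: 742.5000 × 5940 ≈ 4410450 px.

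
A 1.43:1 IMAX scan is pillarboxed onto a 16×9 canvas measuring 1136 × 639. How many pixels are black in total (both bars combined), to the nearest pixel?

Since 1.430 < 1.778, the scan is height-limited.
Content width = 639 × 1.430 ≈ 913.7700 px.
Black = 1136 − 913.7700 = 222.2300 px.
Across the 639-px span: 222.2300 × 639 ≈ 142005 px.

142005 pixels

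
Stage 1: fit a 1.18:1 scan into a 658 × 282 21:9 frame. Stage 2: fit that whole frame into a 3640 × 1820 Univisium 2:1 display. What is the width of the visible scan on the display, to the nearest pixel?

1841 px

1.18:1 in 658×282: fills the height, so the scan is 332.76 × 282.00.
The 21:9 canvas is width-limited in 3640×1820, giving 3640.00 × 1560.00; scale factor 5.5319.
Applying the same ×5.5319: 332.76 → 1840.80.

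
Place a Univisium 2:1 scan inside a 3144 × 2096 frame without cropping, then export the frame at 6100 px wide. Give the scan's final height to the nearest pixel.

3050 px

Fitted into 3144×2096, the scan spans the width; its height is 3144 × 1/2 ≈ 1572.00 px.
Resizing to 6100 px wide multiplies everything by 1.9402: 1572.00 → 3050.00 px.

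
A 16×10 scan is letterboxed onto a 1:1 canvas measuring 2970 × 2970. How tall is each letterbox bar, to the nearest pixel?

557 px

16×10 (1.600) > 1:1 (1.000), so the scan fills the width.
That makes the image 1856.25 px tall (2970 × 10/16).
2970 − 1856.25 = 1113.75 px of bars (556.88 each).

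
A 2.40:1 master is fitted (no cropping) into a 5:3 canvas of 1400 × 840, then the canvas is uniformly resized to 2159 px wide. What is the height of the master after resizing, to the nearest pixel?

Fitted into 1400×840, the master spans the width; its height is 1400 / 2.400 ≈ 583.33 px.
Resizing to 2159 px wide multiplies everything by 1.5421: 583.33 → 899.58 px.

900 px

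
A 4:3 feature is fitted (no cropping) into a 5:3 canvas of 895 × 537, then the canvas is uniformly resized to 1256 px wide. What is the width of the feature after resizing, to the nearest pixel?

1005 px

Fitted into 895×537, the feature spans the height; its width is 537 × 4/3 ≈ 716.00 px.
Scaling 895 → 1256 is ×1.4034, so the width becomes 716.00 × 1.4034 ≈ 1004.80 px.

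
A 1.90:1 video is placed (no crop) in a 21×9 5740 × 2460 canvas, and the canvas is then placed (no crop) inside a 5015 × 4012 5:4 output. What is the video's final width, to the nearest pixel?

4084 px

First fit — 1.90:1 into 5740×2460 spans the height: 4674.00 × 2460.00.
Second fit — the 21×9 canvas into 5015×4012 spans the width: 5015.00 × 2149.29 (×0.8737 from 5740×2460).
The video scales with it: width 4674.00 × 0.8737 ≈ 4083.64.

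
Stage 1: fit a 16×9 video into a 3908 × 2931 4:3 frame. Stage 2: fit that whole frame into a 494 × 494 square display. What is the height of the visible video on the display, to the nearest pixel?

16×9 in 3908×2931: fills the width, so the video is 3908.00 × 2198.25.
The 4:3 canvas is width-limited in 494×494, giving 494.00 × 370.50; scale factor 0.1264.
The video scales with it: height 2198.25 × 0.1264 ≈ 277.88.

278 px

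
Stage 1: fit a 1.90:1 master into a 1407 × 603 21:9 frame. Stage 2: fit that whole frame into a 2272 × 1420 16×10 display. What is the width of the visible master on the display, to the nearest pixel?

Inside the 1407×603 canvas the master is height-limited at 1145.70 × 603.00.
Second fit — the 21:9 canvas into 2272×1420 spans the width: 2272.00 × 973.71 (×1.6148 from 1407×603).
So the master's width is 1145.70 × 1.6148 ≈ 1850.06.

1850 px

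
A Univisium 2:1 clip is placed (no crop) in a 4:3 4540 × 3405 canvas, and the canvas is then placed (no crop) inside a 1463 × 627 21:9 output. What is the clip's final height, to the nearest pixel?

418 px

Univisium 2:1 in 4540×3405: fills the width, so the clip is 4540.00 × 2270.00.
Second fit — the 4:3 canvas into 1463×627 spans the height: 836.00 × 627.00 (×0.1841 from 4540×3405).
So the clip's height is 2270.00 × 0.1841 ≈ 418.00.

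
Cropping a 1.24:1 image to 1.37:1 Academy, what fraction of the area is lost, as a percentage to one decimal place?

9.5%

1.37:1 Academy is wider than 1.24:1, so the crop keeps the full width and trims the height.
Fraction kept = (1.240)/(1.370) ≈ 90.51%, so 9.49% is lost.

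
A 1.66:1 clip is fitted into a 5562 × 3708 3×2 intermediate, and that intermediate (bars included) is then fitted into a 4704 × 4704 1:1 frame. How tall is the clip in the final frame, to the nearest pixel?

2834 px

Inside the 5562×3708 canvas the clip is width-limited at 5562.00 × 3350.60.
Second fit — the 3×2 canvas into 4704×4704 spans the width: 4704.00 × 3136.00 (×0.8457 from 5562×3708).
The clip scales with it: height 3350.60 × 0.8457 ≈ 2833.73.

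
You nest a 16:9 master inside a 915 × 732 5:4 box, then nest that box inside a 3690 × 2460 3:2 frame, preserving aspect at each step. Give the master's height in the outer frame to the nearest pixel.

16:9 in 915×732: fills the width, so the master is 915.00 × 514.69.
5:4 in 3690×2460: fills the height, so the intermediate becomes 3075.00 × 2460.00 — a scale of ×3.3607.
The master scales with it: height 514.69 × 3.3607 ≈ 1729.69.

1730 px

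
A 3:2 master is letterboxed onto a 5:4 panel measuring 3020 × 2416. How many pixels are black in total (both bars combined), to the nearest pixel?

1216053 pixels

3:2 is wider than 5:4, so it spans the full width.
That makes the image 2013.3333 px tall (3020 × 2/3).
Leftover height: 2416 − 2013.3333 = 402.6667 px.
Across the 3020-px span: 402.6667 × 3020 ≈ 1216053 px.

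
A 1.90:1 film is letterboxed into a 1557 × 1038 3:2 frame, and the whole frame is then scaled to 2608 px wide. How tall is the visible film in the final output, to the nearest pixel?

At 1557×1038 the film is width-limited, so height = 1557 / 1.900 ≈ 819.47 px.
The frame scales by 2608/1557 = 1.6750; 819.47 × 1.6750 ≈ 1372.63 px.

1373 px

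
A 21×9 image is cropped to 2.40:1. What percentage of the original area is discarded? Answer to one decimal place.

The width stays; only height is cut (since 2.40:1 is wider than 21×9).
Fraction kept = (2.333)/(2.400) ≈ 97.22%, so 2.78% is lost.

2.8%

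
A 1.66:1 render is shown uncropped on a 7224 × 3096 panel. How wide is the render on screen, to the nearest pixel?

1.66:1 (1.660) < 21:9 (2.333), so the render fills the height.
Content width = 3096 × 1.660 ≈ 5139.36 px.

5139 px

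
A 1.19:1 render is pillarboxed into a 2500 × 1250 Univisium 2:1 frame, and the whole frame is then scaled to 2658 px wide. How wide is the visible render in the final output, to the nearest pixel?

1582 px

At 2500×1250 the render is height-limited, so width = 1250 × 1.190 ≈ 1487.50 px.
The frame scales by 2658/2500 = 1.0632; 1487.50 × 1.0632 ≈ 1581.51 px.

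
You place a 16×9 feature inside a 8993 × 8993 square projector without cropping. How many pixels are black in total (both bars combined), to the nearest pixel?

35382396 pixels

16×9 is wider than square, so it spans the full width.
That makes the image 5058.5625 px tall (8993 × 9/16).
8993 − 5058.5625 = 3934.4375 px of bars.
That's 3934.4375 × 8993 ≈ 35382396 black pixels.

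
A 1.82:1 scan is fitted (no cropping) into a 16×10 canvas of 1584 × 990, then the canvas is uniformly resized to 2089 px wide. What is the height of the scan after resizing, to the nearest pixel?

1148 px

At 1584×990 the scan is width-limited, so height = 1584 / 1.820 ≈ 870.33 px.
The frame scales by 2089/1584 = 1.3188; 870.33 × 1.3188 ≈ 1147.80 px.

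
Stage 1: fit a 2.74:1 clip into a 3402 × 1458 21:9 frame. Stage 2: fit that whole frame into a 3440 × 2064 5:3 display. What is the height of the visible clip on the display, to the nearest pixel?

1255 px

2.74:1 in 3402×1458: fills the width, so the clip is 3402.00 × 1241.61.
The 21:9 canvas is width-limited in 3440×2064, giving 3440.00 × 1474.29; scale factor 1.0112.
So the clip's height is 1241.61 × 1.0112 ≈ 1255.47.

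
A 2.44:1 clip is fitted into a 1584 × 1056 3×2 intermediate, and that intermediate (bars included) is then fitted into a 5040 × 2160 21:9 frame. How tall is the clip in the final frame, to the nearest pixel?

1328 px

First fit — 2.44:1 into 1584×1056 spans the width: 1584.00 × 649.18.
The 3×2 canvas is height-limited in 5040×2160, giving 3240.00 × 2160.00; scale factor 2.0455.
So the clip's height is 649.18 × 2.0455 ≈ 1327.87.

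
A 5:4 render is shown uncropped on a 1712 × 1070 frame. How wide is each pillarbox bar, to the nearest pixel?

187 px

5:4 (1.250) < 16×10 (1.600), so the render fills the height.
That makes the image 1337.50 px wide (1070 × 5/4).
Black = 1712 − 1337.50 = 374.50 px, or 187.25 per bar.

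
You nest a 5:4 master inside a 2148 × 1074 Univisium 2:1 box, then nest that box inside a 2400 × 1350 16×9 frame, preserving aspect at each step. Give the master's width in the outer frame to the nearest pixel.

First fit — 5:4 into 2148×1074 spans the height: 1342.50 × 1074.00.
Second fit — the Univisium 2:1 canvas into 2400×1350 spans the width: 2400.00 × 1200.00 (×1.1173 from 2148×1074).
Applying the same ×1.1173: 1342.50 → 1500.00.

1500 px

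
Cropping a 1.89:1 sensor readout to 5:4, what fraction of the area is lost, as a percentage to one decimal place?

33.9%

The height stays; only width is cut (since 5:4 is narrower than 1.89:1).
Fraction kept = (1.250)/(1.890) ≈ 66.14%, so 33.86% is lost.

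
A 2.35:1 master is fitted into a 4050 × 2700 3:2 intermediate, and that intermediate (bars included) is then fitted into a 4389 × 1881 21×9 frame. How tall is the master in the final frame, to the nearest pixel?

Inside the 4050×2700 canvas the master is width-limited at 4050.00 × 1723.40.
3:2 in 4389×1881: fills the height, so the intermediate becomes 2821.50 × 1881.00 — a scale of ×0.6967.
So the master's height is 1723.40 × 0.6967 ≈ 1200.64.

1201 px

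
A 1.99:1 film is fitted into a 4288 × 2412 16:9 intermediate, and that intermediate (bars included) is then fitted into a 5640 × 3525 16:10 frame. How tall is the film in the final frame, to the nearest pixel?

2834 px

First fit — 1.99:1 into 4288×2412 spans the width: 4288.00 × 2154.77.
16:9 in 5640×3525: fills the width, so the intermediate becomes 5640.00 × 3172.50 — a scale of ×1.3153.
The film scales with it: height 2154.77 × 1.3153 ≈ 2834.17.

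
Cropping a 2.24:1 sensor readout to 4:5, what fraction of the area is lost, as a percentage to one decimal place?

Going from 2.24:1 to 4:5 means cutting width while keeping height.
(0.800)/(2.240) ≈ 0.357 of the area survives, leaving 64.29% discarded.

64.3%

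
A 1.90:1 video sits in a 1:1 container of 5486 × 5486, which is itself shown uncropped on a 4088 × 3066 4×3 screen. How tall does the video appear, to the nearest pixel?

1614 px

1.90:1 in 5486×5486: fills the width, so the video is 5486.00 × 2887.37.
1:1 in 4088×3066: fills the height, so the intermediate becomes 3066.00 × 3066.00 — a scale of ×0.5589.
The video scales with it: height 2887.37 × 0.5589 ≈ 1613.68.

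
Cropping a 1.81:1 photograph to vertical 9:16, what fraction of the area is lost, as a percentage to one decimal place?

68.9%

vertical 9:16 is narrower than 1.81:1, so the crop keeps the full height and trims the width.
(0.562)/(1.810) ≈ 0.311 of the area survives, leaving 68.92% discarded.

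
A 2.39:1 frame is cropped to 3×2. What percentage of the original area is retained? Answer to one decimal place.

62.8%

The height stays; only width is cut (since 3×2 is narrower than 2.39:1).
Area ratio = (1.500)/(2.390) = 62.76% retained.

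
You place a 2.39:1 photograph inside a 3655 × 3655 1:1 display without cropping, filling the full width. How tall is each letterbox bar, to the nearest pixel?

The photograph is 3655 / 2.390 ≈ 1529.29 px tall.
Black = 3655 − 1529.29 = 2125.71 px, or 1062.86 per bar.

1063 px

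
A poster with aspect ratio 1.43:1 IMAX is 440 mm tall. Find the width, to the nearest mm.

440 × 1.430 = 629.20.

629 mm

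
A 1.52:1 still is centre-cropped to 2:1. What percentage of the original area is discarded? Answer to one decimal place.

24.0%

Going from 1.52:1 to 2:1 means cutting height while keeping width.
(1.520)/(2.000) ≈ 0.760 of the area survives, leaving 24.00% discarded.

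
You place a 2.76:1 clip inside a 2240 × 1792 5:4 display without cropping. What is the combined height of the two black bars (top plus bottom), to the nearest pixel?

980 px

2.76:1 is wider than 5:4, so it spans the full width.
That makes the image 811.59 px tall (2240 / 2.760).
Black = 1792 − 811.59 = 980.41 px.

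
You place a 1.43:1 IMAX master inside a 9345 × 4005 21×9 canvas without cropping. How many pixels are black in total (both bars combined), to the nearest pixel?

1.43:1 IMAX is narrower than 21×9, so it spans the full height.
That makes the image 5727.1500 px wide (4005 × 1.430).
Black = 9345 − 5727.1500 = 3617.8500 px.
Across the 4005-px span: 3617.8500 × 4005 ≈ 14489489 px.

14489489 pixels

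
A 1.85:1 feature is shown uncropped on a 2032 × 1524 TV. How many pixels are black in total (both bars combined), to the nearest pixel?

864863 pixels

1.85:1 (1.850) > 4:3 (1.333), so the feature fills the width.
Content height = 2032 / 1.850 ≈ 1098.3784 px.
1524 − 1098.3784 = 425.6216 px of bars.
That's 425.6216 × 2032 ≈ 864863 black pixels.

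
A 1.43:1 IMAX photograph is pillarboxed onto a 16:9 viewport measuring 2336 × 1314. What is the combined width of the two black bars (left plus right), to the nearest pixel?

457 px

1.43:1 IMAX is narrower than 16:9, so it spans the full height.
That makes the image 1879.02 px wide (1314 × 1.430).
Leftover width: 2336 − 1879.02 = 456.98 px.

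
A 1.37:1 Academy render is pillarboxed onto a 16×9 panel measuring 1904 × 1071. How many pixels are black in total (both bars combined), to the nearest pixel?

467738 pixels

Since 1.370 < 1.778, the render is height-limited.
Content width = 1071 × 1.370 ≈ 1467.2700 px.
Black = 1904 − 1467.2700 = 436.7300 px.
Bar area = 436.7300 × 1071 ≈ 467738 px.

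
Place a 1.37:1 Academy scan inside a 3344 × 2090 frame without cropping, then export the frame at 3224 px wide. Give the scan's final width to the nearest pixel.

At 3344×2090 the scan is height-limited, so width = 2090 × 1.370 ≈ 2863.30 px.
Resizing to 3224 px wide multiplies everything by 0.9641: 2863.30 → 2760.55 px.

2761 px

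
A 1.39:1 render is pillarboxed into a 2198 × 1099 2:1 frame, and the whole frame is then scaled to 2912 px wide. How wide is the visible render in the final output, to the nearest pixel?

2024 px

In the 2198×1099 frame the render fills the height: width = 1099 × 1.390 ≈ 1527.61 px.
Scaling 2198 → 2912 is ×1.3248, so the width becomes 1527.61 × 1.3248 ≈ 2023.84 px.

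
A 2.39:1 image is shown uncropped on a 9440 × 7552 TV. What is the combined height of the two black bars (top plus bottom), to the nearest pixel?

3602 px

2.39:1 (2.390) > 5:4 (1.250), so the image fills the width.
Content height = 9440 / 2.390 ≈ 3949.79 px.
Leftover height: 7552 − 3949.79 = 3602.21 px.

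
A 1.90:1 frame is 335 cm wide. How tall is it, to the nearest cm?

176 cm

Height = 335 / 1.900 = 176.32.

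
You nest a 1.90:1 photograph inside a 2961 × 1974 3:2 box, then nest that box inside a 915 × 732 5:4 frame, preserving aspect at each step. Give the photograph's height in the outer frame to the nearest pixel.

482 px

1.90:1 in 2961×1974: fills the width, so the photograph is 2961.00 × 1558.42.
Second fit — the 3:2 canvas into 915×732 spans the width: 915.00 × 610.00 (×0.3090 from 2961×1974).
The photograph scales with it: height 1558.42 × 0.3090 ≈ 481.58.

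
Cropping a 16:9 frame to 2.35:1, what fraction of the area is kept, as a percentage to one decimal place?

The width stays; only height is cut (since 2.35:1 is wider than 16:9).
Area ratio = (1.778)/(2.350) = 75.65% retained.

75.7%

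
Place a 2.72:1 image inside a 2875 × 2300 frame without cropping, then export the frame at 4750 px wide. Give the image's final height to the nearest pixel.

At 2875×2300 the image is width-limited, so height = 2875 / 2.720 ≈ 1056.99 px.
The frame scales by 4750/2875 = 1.6522; 1056.99 × 1.6522 ≈ 1746.32 px.

1746 px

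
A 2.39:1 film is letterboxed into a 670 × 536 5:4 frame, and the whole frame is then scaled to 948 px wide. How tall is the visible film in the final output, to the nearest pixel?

397 px

In the 670×536 frame the film fills the width: height = 670 / 2.390 ≈ 280.33 px.
Resizing to 948 px wide multiplies everything by 1.4149: 280.33 → 396.65 px.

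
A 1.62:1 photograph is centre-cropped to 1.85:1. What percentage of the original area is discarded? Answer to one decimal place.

The width stays; only height is cut (since 1.85:1 is wider than 1.62:1).
(1.620)/(1.850) ≈ 0.876 of the area survives, leaving 12.43% discarded.

12.4%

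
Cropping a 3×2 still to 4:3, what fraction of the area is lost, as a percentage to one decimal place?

11.1%

4:3 is narrower than 3×2, so the crop keeps the full height and trims the width.
Fraction kept = (1.333)/(1.500) ≈ 88.89%, so 11.11% is lost.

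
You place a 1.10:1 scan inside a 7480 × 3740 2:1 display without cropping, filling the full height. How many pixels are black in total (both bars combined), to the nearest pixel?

12588840 pixels

That makes the image 4114.0000 px wide (3740 × 1.100).
Black = 7480 − 4114.0000 = 3366.0000 px.
Bar area = 3366.0000 × 3740 ≈ 12588840 px.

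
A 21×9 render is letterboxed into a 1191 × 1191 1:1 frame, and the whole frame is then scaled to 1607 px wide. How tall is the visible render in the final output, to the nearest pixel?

689 px

Fitted into 1191×1191, the render spans the width; its height is 1191 × 9/21 ≈ 510.43 px.
Resizing to 1607 px wide multiplies everything by 1.3493: 510.43 → 688.71 px.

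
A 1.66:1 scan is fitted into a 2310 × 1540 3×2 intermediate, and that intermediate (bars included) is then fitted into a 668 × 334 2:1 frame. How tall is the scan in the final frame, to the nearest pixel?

1.66:1 in 2310×1540: fills the width, so the scan is 2310.00 × 1391.57.
The 3×2 canvas is height-limited in 668×334, giving 501.00 × 334.00; scale factor 0.2169.
The scan scales with it: height 1391.57 × 0.2169 ≈ 301.81.

302 px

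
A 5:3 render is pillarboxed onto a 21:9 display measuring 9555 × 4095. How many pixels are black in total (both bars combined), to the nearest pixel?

11179350 pixels

5:3 is narrower than 21:9, so it spans the full height.
Content width = 4095 × 5/3 ≈ 6825.0000 px.
Black = 9555 − 6825.0000 = 2730.0000 px.
Across the 4095-px span: 2730.0000 × 4095 ≈ 11179350 px.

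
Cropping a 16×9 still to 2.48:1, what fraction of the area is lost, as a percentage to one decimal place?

Going from 16×9 to 2.48:1 means cutting height while keeping width.
Area ratio = (1.778)/(2.480) = 71.68%; the remaining 28.32% is cropped out.

28.3%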